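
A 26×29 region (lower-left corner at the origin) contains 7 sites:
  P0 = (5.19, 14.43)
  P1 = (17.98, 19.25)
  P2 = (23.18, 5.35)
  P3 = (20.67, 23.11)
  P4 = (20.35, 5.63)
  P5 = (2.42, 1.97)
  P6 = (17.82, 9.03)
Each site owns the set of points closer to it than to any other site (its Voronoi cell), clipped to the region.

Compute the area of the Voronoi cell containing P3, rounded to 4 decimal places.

Area of P3's cell: 111.5989

1. box [0,26]×[0,29]: [(0, 0) (26, 0) (26, 29) (0, 29)]
2. ⊥bis P3·P0 via (12.93,18.77): [(23.4548, 0) (26, 0) (26, 29) (7.1938, 29)]  |A|=309.5956
3. ⊥bis P3·P1 via (19.325,21.18): [(26, 16.5283) (26, 29) (8.1037, 29)]  |A|=111.5989
4. ⊥bis P3·P2 via (21.925,14.23): [(26, 16.5283) (26, 29) (8.1037, 29)]  |A|=111.5989
5. ⊥bis P3·P4 via (20.51,14.37): [(26, 16.5283) (26, 29) (8.1037, 29)]  |A|=111.5989
6. ⊥bis P3·P5 via (11.545,12.54): [(26, 16.5283) (26, 29) (8.1037, 29)]  |A|=111.5989
7. ⊥bis P3·P6 via (19.245,16.07): [(26, 16.5283) (26, 29) (8.1037, 29)]  |A|=111.5989
8. canonical 3-gon: [(26, 16.5283) (26, 29) (8.1037, 29)]
9. shoelace: 111.5989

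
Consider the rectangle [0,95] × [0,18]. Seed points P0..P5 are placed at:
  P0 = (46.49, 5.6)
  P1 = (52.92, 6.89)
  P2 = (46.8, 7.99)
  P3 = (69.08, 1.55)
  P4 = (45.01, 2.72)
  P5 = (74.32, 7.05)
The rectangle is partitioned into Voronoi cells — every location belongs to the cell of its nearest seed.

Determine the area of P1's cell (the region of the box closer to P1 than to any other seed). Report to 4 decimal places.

1. box [0,95]×[0,18]: [(0, 0) (95, 0) (95, 18) (0, 18)]
2. ⊥bis P1·P0 via (49.705,6.245): [(50.9579, 0) (95, 0) (95, 18) (47.3467, 18)]  |A|=825.2588
3. ⊥bis P1·P2 via (49.86,7.44): [(49.6735, 6.4022) (50.9579, 0) (95, 0) (95, 18) (51.758, 18)]  |A|=799.6778
4. ⊥bis P1·P3 via (61,4.22): [(49.6735, 6.4022) (50.9579, 0) (59.6055, 0) (65.5535, 18) (51.758, 18)]  |A|=216.1094
5. ⊥bis P1·P4 via (48.965,4.805): [(49.6735, 6.4022) (50.626, 1.6543) (51.4981, 0) (59.6055, 0) (65.5535, 18) (51.758, 18)]  |A|=215.6625
6. ⊥bis P1·P5 via (63.62,6.97): [(49.6735, 6.4022) (50.626, 1.6543) (51.4981, 0) (59.6055, 0) (63.5821, 12.0341) (63.5375, 18) (51.758, 18)]  |A|=209.6489
7. canonical 7-gon: [(49.6735, 6.4022) (50.626, 1.6543) (51.4981, 0) (59.6055, 0) (63.5821, 12.0341) (63.5375, 18) (51.758, 18)]
8. shoelace: 209.6489

Area of P1's cell: 209.6489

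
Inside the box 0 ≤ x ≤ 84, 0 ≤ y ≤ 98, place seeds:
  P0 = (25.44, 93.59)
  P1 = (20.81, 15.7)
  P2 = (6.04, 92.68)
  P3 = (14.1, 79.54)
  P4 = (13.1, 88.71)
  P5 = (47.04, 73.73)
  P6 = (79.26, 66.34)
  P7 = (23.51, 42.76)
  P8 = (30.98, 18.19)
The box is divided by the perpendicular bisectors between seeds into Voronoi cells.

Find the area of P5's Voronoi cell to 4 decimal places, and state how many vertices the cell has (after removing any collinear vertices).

1. box [0,84]×[0,98]: [(0, 0) (84, 0) (84, 98) (0, 98)]
2. ⊥bis P5·P0 via (36.24,83.66): [(0, 44.2449) (0, 0) (84, 0) (84, 98) (49.4248, 98)]  |A|=6903.5814
3. ⊥bis P5·P1 via (33.925,44.715): [(10.2652, 55.4094) (84, 22.0807) (84, 98) (49.4248, 98)]  |A|=3535.2359
4. ⊥bis P5·P2 via (26.54,83.205): [(17.158, 62.9061) (13.1006, 54.1278) (84, 22.0807) (84, 98) (49.4248, 98)]  |A|=3520.1904
5. ⊥bis P5·P3 via (30.57,76.635): [(30.7573, 77.697) (25.6034, 48.4764) (84, 22.0807) (84, 98) (49.4248, 98)]  |A|=3293.2749
6. ⊥bis P5·P4 via (30.07,81.22): [(30.7573, 77.697) (25.6034, 48.4764) (84, 22.0807) (84, 98) (49.4248, 98)]  |A|=3293.2749
7. ⊥bis P5·P6 via (63.15,70.035): [(30.7573, 77.697) (25.6034, 48.4764) (55.1429, 35.1244) (69.5641, 98) (49.4248, 98)]  |A|=1744.0346
8. ⊥bis P5·P7 via (35.275,58.245): [(30.7573, 77.697) (28.2657, 63.5705) (56.7105, 41.959) (69.5641, 98) (49.4248, 98)]  |A|=1389.1815
9. ⊥bis P5·P8 via (39.01,45.96): [(30.7573, 77.697) (28.2657, 63.5705) (56.7105, 41.959) (69.5641, 98) (49.4248, 98)]  |A|=1389.1815
10. canonical 5-gon: [(30.7573, 77.697) (28.2657, 63.5705) (56.7105, 41.959) (69.5641, 98) (49.4248, 98)]
11. shoelace: 1389.1815

Area of P5's cell: 1389.1815 (5 vertices)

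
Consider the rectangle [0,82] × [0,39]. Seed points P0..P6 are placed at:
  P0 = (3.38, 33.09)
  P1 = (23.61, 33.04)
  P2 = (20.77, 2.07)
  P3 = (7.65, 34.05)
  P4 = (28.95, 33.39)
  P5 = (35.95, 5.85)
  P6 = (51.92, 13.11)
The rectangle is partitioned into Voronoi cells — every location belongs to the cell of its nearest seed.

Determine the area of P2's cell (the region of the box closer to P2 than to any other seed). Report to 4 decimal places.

1. box [0,82]×[0,39]: [(0, 0) (82, 0) (82, 39) (0, 39)]
2. ⊥bis P2·P0 via (12.075,17.58): [(0, 10.8107) (0, 0) (82, 0) (82, 39) (50.2836, 39)]  |A|=2489.2691
3. ⊥bis P2·P1 via (22.19,17.555): [(13.4586, 18.3557) (0, 10.8107) (0, 0) (82, 0) (82, 12.0703)]  |A|=1238.9896
4. ⊥bis P2·P3 via (14.21,18.06): [(14.6618, 18.2453) (9.4418, 16.1038) (0, 10.8107) (0, 0) (82, 0) (82, 12.0703)]  |A|=1237.4134
5. ⊥bis P2·P4 via (24.86,17.73): [(27.3373, 17.083) (14.6618, 18.2453) (9.4418, 16.1038) (0, 10.8107) (0, 0) (82, 0) (82, 2.8065)]  |A|=984.2197
6. ⊥bis P2·P5 via (28.36,3.96): [(25.0398, 17.2937) (14.6618, 18.2453) (9.4418, 16.1038) (0, 10.8107) (0, 0) (29.3461, 0)]  |A|=438.3593
7. ⊥bis P2·P6 via (36.345,7.59): [(25.0398, 17.2937) (14.6618, 18.2453) (9.4418, 16.1038) (0, 10.8107) (0, 0) (29.3461, 0)]  |A|=438.3593
8. canonical 6-gon: [(25.0398, 17.2937) (14.6618, 18.2453) (9.4418, 16.1038) (0, 10.8107) (0, 0) (29.3461, 0)]
9. shoelace: 438.3593

Area of P2's cell: 438.3593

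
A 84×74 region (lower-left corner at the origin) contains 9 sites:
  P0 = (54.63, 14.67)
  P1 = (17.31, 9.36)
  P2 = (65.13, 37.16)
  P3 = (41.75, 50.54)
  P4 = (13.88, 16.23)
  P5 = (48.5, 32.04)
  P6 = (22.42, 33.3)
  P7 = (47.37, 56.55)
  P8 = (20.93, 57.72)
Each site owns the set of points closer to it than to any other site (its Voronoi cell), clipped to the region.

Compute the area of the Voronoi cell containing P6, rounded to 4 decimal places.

1. box [0,84]×[0,74]: [(0, 0) (84, 0) (84, 74) (0, 74)]
2. ⊥bis P6·P0 via (38.525,23.985): [(0, 0) (24.6523, 0) (67.4533, 74) (0, 74)]  |A|=3407.9049
3. ⊥bis P6·P1 via (19.865,21.33): [(0, 25.5702) (35.1076, 18.0765) (67.4533, 74) (0, 74)]  |A|=2736.2384
4. ⊥bis P6·P2 via (43.775,35.23): [(0, 25.5702) (35.1076, 18.0765) (43.9445, 33.3549) (40.2711, 74) (0, 74)]  |A|=2183.8271
5. ⊥bis P6·P3 via (32.085,41.92): [(0, 25.5702) (35.1076, 18.0765) (42.2842, 30.4844) (3.4736, 74) (0, 74)]  |A|=1344.1798
6. ⊥bis P6·P4 via (18.15,24.765): [(0, 33.8453) (28.849, 19.4124) (35.1076, 18.0765) (42.2842, 30.4844) (3.4736, 74) (0, 74)]  |A|=1224.8152
7. ⊥bis P6·P5 via (35.46,32.67): [(0, 33.8453) (28.849, 19.4124) (34.7585, 18.151) (35.7105, 37.855) (3.4736, 74) (0, 74)]  |A|=1154.1104
8. ⊥bis P6·P7 via (34.895,44.925): [(0, 33.8453) (28.849, 19.4124) (34.7585, 18.151) (35.7105, 37.855) (3.4736, 74) (0, 74)]  |A|=1154.1104
9. ⊥bis P6·P8 via (21.675,45.51): [(0, 44.1875) (0, 33.8453) (28.849, 19.4124) (34.7585, 18.151) (35.7105, 37.855) (28.5111, 45.9271)]  |A|=680.3596
10. canonical 6-gon: [(0, 44.1875) (0, 33.8453) (28.849, 19.4124) (34.7585, 18.151) (35.7105, 37.855) (28.5111, 45.9271)]
11. shoelace: 680.3596

Area of P6's cell: 680.3596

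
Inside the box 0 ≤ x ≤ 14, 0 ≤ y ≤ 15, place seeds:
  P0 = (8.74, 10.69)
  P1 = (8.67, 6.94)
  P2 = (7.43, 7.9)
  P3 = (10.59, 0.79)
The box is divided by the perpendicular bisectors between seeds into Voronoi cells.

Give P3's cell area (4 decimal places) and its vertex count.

1. box [0,14]×[0,15]: [(0, 0) (14, 0) (14, 15) (0, 15)]
2. ⊥bis P3·P0 via (9.665,5.74): [(0, 3.9339) (0, 0) (14, 0) (14, 6.5501)]  |A|=73.3879
3. ⊥bis P3·P1 via (9.63,3.865): [(0, 0.8586) (0, 0) (14, 0) (14, 5.2293)]  |A|=42.615
4. ⊥bis P3·P2 via (9.01,4.345): [(3.9169, 2.0814) (0, 0.3406) (0, 0) (14, 0) (14, 5.2293)]  |A|=41.6005
5. canonical 5-gon: [(3.9169, 2.0814) (0, 0.3406) (0, 0) (14, 0) (14, 5.2293)]
6. shoelace: 41.6005

Area of P3's cell: 41.6005 (5 vertices)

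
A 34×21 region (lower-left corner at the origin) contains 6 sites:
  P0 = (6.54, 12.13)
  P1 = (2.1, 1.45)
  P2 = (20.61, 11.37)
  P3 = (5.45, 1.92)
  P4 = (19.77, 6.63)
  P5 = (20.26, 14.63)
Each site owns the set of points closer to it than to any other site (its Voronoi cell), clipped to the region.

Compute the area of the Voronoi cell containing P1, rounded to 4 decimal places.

Area of P1's cell: 27.5314

1. box [0,34]×[0,21]: [(0, 0) (34, 0) (34, 21) (0, 21)]
2. ⊥bis P1·P0 via (4.32,6.79): [(0, 8.586) (0, 0) (20.6527, 0)]  |A|=88.6616
3. ⊥bis P1·P2 via (11.355,6.41): [(13.1097, 3.1359) (0, 8.586) (0, 0) (14.7903, 0)]  |A|=79.4698
4. ⊥bis P1·P3 via (3.775,1.685): [(2.9807, 7.3468) (0, 8.586) (0, 0) (4.0114, 0)]  |A|=27.5314
5. ⊥bis P1·P4 via (10.935,4.04): [(2.9807, 7.3468) (0, 8.586) (0, 0) (4.0114, 0)]  |A|=27.5314
6. ⊥bis P1·P5 via (11.18,8.04): [(2.9807, 7.3468) (0, 8.586) (0, 0) (4.0114, 0)]  |A|=27.5314
7. canonical 4-gon: [(2.9807, 7.3468) (0, 8.586) (0, 0) (4.0114, 0)]
8. shoelace: 27.5314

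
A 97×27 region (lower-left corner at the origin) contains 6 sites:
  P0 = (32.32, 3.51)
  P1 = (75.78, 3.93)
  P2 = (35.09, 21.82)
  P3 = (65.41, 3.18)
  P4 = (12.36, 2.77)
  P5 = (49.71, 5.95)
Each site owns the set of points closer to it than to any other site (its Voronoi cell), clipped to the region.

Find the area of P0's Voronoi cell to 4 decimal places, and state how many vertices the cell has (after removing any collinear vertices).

Area of P0's cell: 242.6480 (4 vertices)

1. box [0,97]×[0,27]: [(0, 0) (97, 0) (97, 27) (0, 27)]
2. ⊥bis P0·P1 via (54.05,3.72): [(0, 0) (54.086, 0) (53.825, 27) (0, 27)]  |A|=1456.7981
3. ⊥bis P0·P2 via (33.705,12.665): [(0, 17.764) (0, 0) (54.086, 0) (53.9932, 9.5957)]  |A|=739.065
4. ⊥bis P0·P3 via (48.865,3.345): [(48.935, 10.361) (0, 17.764) (0, 0) (48.8316, 0)]  |A|=687.6119
5. ⊥bis P0·P4 via (22.34,3.14): [(48.935, 10.361) (21.9208, 14.4478) (22.4564, 0) (48.8316, 0)]  |A|=330.6891
6. ⊥bis P0·P5 via (41.015,4.73): [(40.036, 11.7072) (21.9208, 14.4478) (22.4564, 0) (41.6787, 0)]  |A|=242.648
7. canonical 4-gon: [(40.036, 11.7072) (21.9208, 14.4478) (22.4564, 0) (41.6787, 0)]
8. shoelace: 242.648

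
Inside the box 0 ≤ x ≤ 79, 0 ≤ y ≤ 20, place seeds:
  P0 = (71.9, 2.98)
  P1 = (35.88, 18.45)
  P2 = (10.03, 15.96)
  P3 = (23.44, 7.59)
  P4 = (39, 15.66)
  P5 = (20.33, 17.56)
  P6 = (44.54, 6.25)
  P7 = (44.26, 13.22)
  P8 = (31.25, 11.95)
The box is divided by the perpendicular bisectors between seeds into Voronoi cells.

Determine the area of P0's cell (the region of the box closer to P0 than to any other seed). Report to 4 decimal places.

1. box [0,79]×[0,20]: [(0, 0) (79, 0) (79, 20) (0, 20)]
2. ⊥bis P0·P1 via (53.89,10.715): [(49.2881, 0) (79, 0) (79, 20) (57.8778, 20)]  |A|=508.3416
3. ⊥bis P0·P2 via (40.965,9.47): [(49.2881, 0) (79, 0) (79, 20) (57.8778, 20)]  |A|=508.3416
4. ⊥bis P0·P3 via (47.67,5.285): [(49.2881, 0) (79, 0) (79, 20) (57.8778, 20)]  |A|=508.3416
5. ⊥bis P0·P4 via (55.45,9.32): [(51.858, 0) (79, 0) (79, 20) (59.5662, 20)]  |A|=465.7584
6. ⊥bis P0·P5 via (46.115,10.27): [(51.858, 0) (79, 0) (79, 20) (59.5662, 20)]  |A|=465.7584
7. ⊥bis P0·P6 via (58.22,4.615): [(57.6684, 0) (79, 0) (79, 20) (60.0588, 20)]  |A|=402.728
8. ⊥bis P0·P7 via (58.08,8.1): [(58.9016, 10.3176) (57.6684, 0) (79, 0) (79, 20) (62.4887, 20)]  |A|=390.9643
9. ⊥bis P0·P8 via (51.575,7.465): [(58.9016, 10.3176) (57.6684, 0) (79, 0) (79, 20) (62.4887, 20)]  |A|=390.9643
10. canonical 5-gon: [(58.9016, 10.3176) (57.6684, 0) (79, 0) (79, 20) (62.4887, 20)]
11. shoelace: 390.9643

Area of P0's cell: 390.9643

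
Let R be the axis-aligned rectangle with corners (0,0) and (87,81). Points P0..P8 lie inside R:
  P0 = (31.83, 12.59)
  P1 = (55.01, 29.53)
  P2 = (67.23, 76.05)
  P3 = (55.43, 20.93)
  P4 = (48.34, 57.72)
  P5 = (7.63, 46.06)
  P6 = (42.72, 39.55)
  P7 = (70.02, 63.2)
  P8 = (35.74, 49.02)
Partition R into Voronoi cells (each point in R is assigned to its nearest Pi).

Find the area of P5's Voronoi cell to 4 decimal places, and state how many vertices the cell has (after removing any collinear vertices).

Area of P5's cell: 1214.7217 (5 vertices)

1. box [0,87]×[0,81]: [(0, 0) (87, 0) (87, 81) (0, 81)]
2. ⊥bis P5·P0 via (19.73,29.325): [(0, 15.0595) (87, 77.9636) (87, 81) (0, 81)]  |A|=3000.4947
3. ⊥bis P5·P1 via (31.32,37.795): [(0, 15.0595) (31.278, 37.6746) (46.3934, 81) (0, 81)]  |A|=2036.2497
4. ⊥bis P5·P2 via (37.43,61.055): [(0, 15.0595) (31.278, 37.6746) (38.614, 58.7019) (27.3939, 81) (0, 81)]  |A|=1824.4236
5. ⊥bis P5·P3 via (31.53,33.495): [(0, 15.0595) (31.278, 37.6746) (38.614, 58.7019) (27.3939, 81) (0, 81)]  |A|=1824.4236
6. ⊥bis P5·P4 via (27.985,51.89): [(0, 15.0595) (31.278, 37.6746) (31.7055, 38.9) (19.6474, 81) (0, 81)]  |A|=1473.2472
7. ⊥bis P5·P6 via (25.175,42.805): [(0, 15.0595) (23.1303, 31.7835) (27.3025, 54.2728) (19.6474, 81) (0, 81)]  |A|=1387.9346
8. ⊥bis P5·P7 via (38.825,54.63): [(0, 15.0595) (23.1303, 31.7835) (27.3025, 54.2728) (19.6474, 81) (0, 81)]  |A|=1387.9346
9. ⊥bis P5·P8 via (21.685,47.54): [(0, 15.0595) (23.1303, 31.7835) (23.2667, 32.519) (18.1616, 81) (0, 81)]  |A|=1214.7217
10. canonical 5-gon: [(0, 15.0595) (23.1303, 31.7835) (23.2667, 32.519) (18.1616, 81) (0, 81)]
11. shoelace: 1214.7217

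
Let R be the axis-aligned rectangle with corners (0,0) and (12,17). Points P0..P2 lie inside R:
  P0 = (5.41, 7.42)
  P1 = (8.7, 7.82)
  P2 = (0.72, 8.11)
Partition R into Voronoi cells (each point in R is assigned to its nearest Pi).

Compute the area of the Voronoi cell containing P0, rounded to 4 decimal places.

1. box [0,12]×[0,17]: [(0, 0) (12, 0) (12, 17) (0, 17)]
2. ⊥bis P0·P1 via (7.055,7.62): [(0, 0) (7.9814, 0) (5.9146, 17) (0, 17)]  |A|=118.1162
3. ⊥bis P0·P2 via (3.065,7.765): [(1.9226, 0) (7.9814, 0) (5.9146, 17) (4.4237, 17)]  |A|=64.1729
4. canonical 4-gon: [(1.9226, 0) (7.9814, 0) (5.9146, 17) (4.4237, 17)]
5. shoelace: 64.1729

Area of P0's cell: 64.1729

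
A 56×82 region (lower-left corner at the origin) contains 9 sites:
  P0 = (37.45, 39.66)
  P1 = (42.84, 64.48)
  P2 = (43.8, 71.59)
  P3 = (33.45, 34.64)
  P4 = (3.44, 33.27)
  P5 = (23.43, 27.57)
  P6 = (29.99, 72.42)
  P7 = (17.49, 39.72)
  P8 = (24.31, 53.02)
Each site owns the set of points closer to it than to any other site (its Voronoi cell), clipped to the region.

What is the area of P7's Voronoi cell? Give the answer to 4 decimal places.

Area of P7's cell: 296.3540

1. box [0,56]×[0,82]: [(0, 0) (56, 0) (56, 82) (0, 82)]
2. ⊥bis P7·P0 via (27.47,39.69): [(0, 0) (27.3507, 0) (27.5972, 82) (0, 82)]  |A|=2252.8629
3. ⊥bis P7·P1 via (30.165,52.1): [(0, 0) (27.3507, 0) (27.5155, 54.8127) (0.9609, 82) (0, 82)]  |A|=1890.7782
4. ⊥bis P7·P2 via (30.645,55.655): [(0, 80.9537) (0, 0) (27.3507, 0) (27.5155, 54.8127) (10.2381, 72.5018)]  |A|=1880.8588
5. ⊥bis P7·P3 via (25.47,37.18): [(0, 80.9537) (0, 0) (13.6358, 0) (27.4815, 43.4994) (27.5155, 54.8127) (10.2381, 72.5018)]  |A|=1582.563
6. ⊥bis P7·P4 via (10.465,36.495): [(0, 80.9537) (0, 59.2909) (19.1974, 17.4732) (27.4815, 43.4994) (27.5155, 54.8127) (10.2381, 72.5018)]  |A|=894.317
7. ⊥bis P7·P5 via (20.46,33.645): [(0, 80.9537) (0, 59.2909) (13.3656, 30.1766) (25.0608, 35.8943) (27.4815, 43.4994) (27.5155, 54.8127) (10.2381, 72.5018)]  |A|=803.3608
8. ⊥bis P7·P6 via (23.74,56.07): [(0, 65.1449) (0, 59.2909) (13.3656, 30.1766) (25.0608, 35.8943) (27.4815, 43.4994) (27.5149, 54.627)]  |A|=565.7731
9. ⊥bis P7·P8 via (20.9,46.37): [(1.3231, 56.4087) (13.3656, 30.1766) (25.0608, 35.8943) (27.3435, 43.0659)]  |A|=296.354
10. canonical 4-gon: [(1.3231, 56.4087) (13.3656, 30.1766) (25.0608, 35.8943) (27.3435, 43.0659)]
11. shoelace: 296.354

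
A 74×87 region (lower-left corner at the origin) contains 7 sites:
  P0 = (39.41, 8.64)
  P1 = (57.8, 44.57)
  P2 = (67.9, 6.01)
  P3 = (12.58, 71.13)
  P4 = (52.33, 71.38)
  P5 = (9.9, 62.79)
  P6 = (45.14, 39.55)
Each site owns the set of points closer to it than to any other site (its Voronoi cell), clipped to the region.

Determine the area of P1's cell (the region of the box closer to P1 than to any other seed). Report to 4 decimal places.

1. box [0,74]×[0,87]: [(0, 0) (74, 0) (74, 87) (0, 87)]
2. ⊥bis P1·P0 via (48.605,26.605): [(0, 51.4824) (74, 13.6071) (74, 87) (0, 87)]  |A|=4029.687
3. ⊥bis P1·P2 via (62.85,25.29): [(0, 51.4824) (55.1267, 23.267) (74, 28.2105) (74, 87) (0, 87)]  |A|=3891.8795
4. ⊥bis P1·P3 via (35.19,57.85): [(24.1807, 39.106) (55.1267, 23.267) (74, 28.2105) (74, 87) (52.3113, 87)]  |A|=2209.7623
5. ⊥bis P1·P4 via (55.065,57.975): [(32.5674, 53.3848) (24.1807, 39.106) (55.1267, 23.267) (74, 28.2105) (74, 61.8383)]  |A|=1323.9694
6. ⊥bis P1·P5 via (33.85,53.68): [(33.8362, 53.6437) (27.6341, 37.3385) (55.1267, 23.267) (74, 28.2105) (74, 61.8383)]  |A|=1282.3613
7. ⊥bis P1·P6 via (51.47,42.06): [(45.9007, 56.1052) (58.5648, 24.1676) (74, 28.2105) (74, 61.8383)]  |A|=744.5402
8. canonical 4-gon: [(45.9007, 56.1052) (58.5648, 24.1676) (74, 28.2105) (74, 61.8383)]
9. shoelace: 744.5402

Area of P1's cell: 744.5402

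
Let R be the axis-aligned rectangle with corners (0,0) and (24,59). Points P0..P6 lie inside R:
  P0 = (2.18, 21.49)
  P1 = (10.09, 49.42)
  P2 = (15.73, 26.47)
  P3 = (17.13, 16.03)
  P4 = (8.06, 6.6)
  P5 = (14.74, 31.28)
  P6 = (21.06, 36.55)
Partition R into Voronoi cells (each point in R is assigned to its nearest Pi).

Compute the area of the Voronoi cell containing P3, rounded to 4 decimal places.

1. box [0,24]×[0,59]: [(0, 0) (24, 0) (24, 59) (0, 59)]
2. ⊥bis P3·P0 via (9.655,18.76): [(2.8035, 0) (24, 0) (24, 58.038)]  |A|=615.1004
3. ⊥bis P3·P1 via (13.61,32.725): [(14.8508, 32.9866) (2.8035, 0) (24, 0) (24, 34.9156)]  |A|=509.325
4. ⊥bis P3·P2 via (16.43,21.25): [(10.2623, 20.4229) (2.8035, 0) (24, 0) (24, 22.2651)]  |A|=369.3825
5. ⊥bis P3·P4 via (12.595,11.315): [(10.2623, 20.4229) (8.4071, 15.3431) (24, 0.3454) (24, 22.2651)]  |A|=204.0803
6. ⊥bis P3·P5 via (15.935,23.655): [(10.2623, 20.4229) (8.4071, 15.3431) (24, 0.3454) (24, 22.2651)]  |A|=204.0803
7. ⊥bis P3·P6 via (19.095,26.29): [(10.2623, 20.4229) (8.4071, 15.3431) (24, 0.3454) (24, 22.2651)]  |A|=204.0803
8. canonical 4-gon: [(10.2623, 20.4229) (8.4071, 15.3431) (24, 0.3454) (24, 22.2651)]
9. shoelace: 204.0803

Area of P3's cell: 204.0803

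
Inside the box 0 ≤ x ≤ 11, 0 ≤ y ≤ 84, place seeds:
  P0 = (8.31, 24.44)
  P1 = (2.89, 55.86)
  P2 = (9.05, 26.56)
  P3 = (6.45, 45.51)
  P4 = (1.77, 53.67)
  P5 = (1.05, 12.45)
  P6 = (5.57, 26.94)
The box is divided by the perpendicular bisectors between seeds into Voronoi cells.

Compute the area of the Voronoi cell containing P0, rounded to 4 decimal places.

1. box [0,11]×[0,84]: [(0, 0) (11, 0) (11, 84) (0, 84)]
2. ⊥bis P0·P1 via (5.6,40.15): [(0, 39.184) (0, 0) (11, 0) (11, 41.0815)]  |A|=441.4602
3. ⊥bis P0·P2 via (8.68,25.5): [(0, 28.5298) (0, 0) (11, 0) (11, 24.6902)]  |A|=292.71
4. ⊥bis P0·P3 via (7.38,34.975): [(0, 28.5298) (0, 0) (11, 0) (11, 24.6902)]  |A|=292.71
5. ⊥bis P0·P4 via (5.04,39.055): [(0, 28.5298) (0, 0) (11, 0) (11, 24.6902)]  |A|=292.71
6. ⊥bis P0·P5 via (4.68,18.445): [(0, 28.5298) (0, 21.2788) (11, 14.6182) (11, 24.6902)]  |A|=95.2767
7. ⊥bis P0·P6 via (6.94,25.69): [(7.2288, 26.0065) (1.8778, 20.1418) (11, 14.6182) (11, 24.6902)]  |A|=60.5201
8. canonical 4-gon: [(7.2288, 26.0065) (1.8778, 20.1418) (11, 14.6182) (11, 24.6902)]
9. shoelace: 60.5201

Area of P0's cell: 60.5201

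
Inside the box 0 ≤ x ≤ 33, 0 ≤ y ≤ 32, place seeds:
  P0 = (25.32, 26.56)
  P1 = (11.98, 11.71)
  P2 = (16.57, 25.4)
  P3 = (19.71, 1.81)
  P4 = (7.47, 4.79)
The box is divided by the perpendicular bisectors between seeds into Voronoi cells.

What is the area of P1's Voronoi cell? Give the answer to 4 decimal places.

1. box [0,33]×[0,32]: [(0, 0) (33, 0) (33, 32) (0, 32)]
2. ⊥bis P1·P0 via (18.65,19.135): [(0, 0) (33, 0) (33, 6.2442) (4.3288, 32) (0, 32)]  |A|=686.7741
3. ⊥bis P1·P2 via (14.275,18.555): [(0, 23.3411) (0, 0) (33, 0) (33, 6.2442) (22.2854, 15.8693)]  |A|=555.378
4. ⊥bis P1·P3 via (15.845,6.76): [(0, 23.3411) (0, 0) (7.1873, 0) (24.7156, 13.6862) (22.2854, 15.8693)]  |A|=352.8744
5. ⊥bis P1·P4 via (9.725,8.25): [(0, 23.3411) (0, 14.5881) (14.1008, 5.3981) (24.7156, 13.6862) (22.2854, 15.8693)]  |A|=230.6232
6. canonical 5-gon: [(0, 23.3411) (0, 14.5881) (14.1008, 5.3981) (24.7156, 13.6862) (22.2854, 15.8693)]
7. shoelace: 230.6232

Area of P1's cell: 230.6232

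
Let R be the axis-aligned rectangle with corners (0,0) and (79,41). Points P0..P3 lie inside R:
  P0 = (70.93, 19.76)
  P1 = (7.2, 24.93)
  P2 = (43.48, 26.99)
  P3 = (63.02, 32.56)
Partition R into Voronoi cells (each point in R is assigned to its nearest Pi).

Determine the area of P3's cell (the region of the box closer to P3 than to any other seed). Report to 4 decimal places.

1. box [0,79]×[0,41]: [(0, 0) (79, 0) (79, 41) (0, 41)]
2. ⊥bis P3·P0 via (66.975,26.16): [(0, 0) (24.6428, 0) (79, 33.5911) (79, 41) (0, 41)]  |A|=2326.041
3. ⊥bis P3·P1 via (35.11,28.745): [(37.9178, 8.2036) (79, 33.5911) (79, 41) (33.4349, 41)]  |A|=899.3746
4. ⊥bis P3·P2 via (53.25,29.775): [(56.1818, 19.4901) (79, 33.5911) (79, 41) (50.0502, 41)]  |A|=395.8822
5. canonical 4-gon: [(56.1818, 19.4901) (79, 33.5911) (79, 41) (50.0502, 41)]
6. shoelace: 395.8822

Area of P3's cell: 395.8822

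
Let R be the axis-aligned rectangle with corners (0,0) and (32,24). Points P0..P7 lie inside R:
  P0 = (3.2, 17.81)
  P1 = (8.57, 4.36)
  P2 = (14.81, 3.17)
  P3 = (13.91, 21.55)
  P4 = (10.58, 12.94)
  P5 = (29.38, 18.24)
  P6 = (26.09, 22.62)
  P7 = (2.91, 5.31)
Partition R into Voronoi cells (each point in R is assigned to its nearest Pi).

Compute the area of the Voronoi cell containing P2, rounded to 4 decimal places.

Area of P2's cell: 160.4149

1. box [0,32]×[0,24]: [(0, 0) (32, 0) (32, 24) (0, 24)]
2. ⊥bis P2·P0 via (9.005,10.49): [(0, 3.3487) (0, 0) (32, 0) (32, 24) (26.0409, 24)]  |A|=499.1117
3. ⊥bis P2·P1 via (11.69,3.765): [(13.6794, 14.197) (10.972, 0) (32, 0) (32, 24) (26.0409, 24)]  |A|=398.3226
4. ⊥bis P2·P3 via (14.36,12.36): [(13.3194, 12.309) (10.972, 0) (32, 0) (32, 13.2238)]  |A|=252.9313
5. ⊥bis P2·P4 via (12.695,8.055): [(23.6939, 12.817) (12.4913, 7.9668) (10.972, 0) (32, 0) (32, 13.2238)]  |A|=230.6175
6. ⊥bis P2·P5 via (22.095,10.705): [(21.0807, 11.6857) (12.4913, 7.9668) (10.972, 0) (32, 0) (32, 1.1286)]  |A|=160.4149
7. ⊥bis P2·P6 via (20.45,12.895): [(21.0807, 11.6857) (12.4913, 7.9668) (10.972, 0) (32, 0) (32, 1.1286)]  |A|=160.4149
8. ⊥bis P2·P7 via (8.86,4.24): [(21.0807, 11.6857) (12.4913, 7.9668) (10.972, 0) (32, 0) (32, 1.1286)]  |A|=160.4149
9. canonical 5-gon: [(21.0807, 11.6857) (12.4913, 7.9668) (10.972, 0) (32, 0) (32, 1.1286)]
10. shoelace: 160.4149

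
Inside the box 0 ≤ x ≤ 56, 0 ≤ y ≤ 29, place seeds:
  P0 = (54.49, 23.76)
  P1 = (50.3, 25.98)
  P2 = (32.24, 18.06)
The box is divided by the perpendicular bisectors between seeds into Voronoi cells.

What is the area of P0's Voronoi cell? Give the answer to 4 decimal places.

Area of P0's cell: 206.4274

1. box [0,56]×[0,29]: [(0, 0) (56, 0) (56, 29) (0, 29)]
2. ⊥bis P0·P1 via (52.395,24.87): [(39.2181, 0) (56, 0) (56, 29) (54.5832, 29)]  |A|=263.8817
3. ⊥bis P0·P2 via (43.365,20.91): [(45.6243, 12.091) (48.7217, 0) (56, 0) (56, 29) (54.5832, 29)]  |A|=206.4274
4. canonical 5-gon: [(45.6243, 12.091) (48.7217, 0) (56, 0) (56, 29) (54.5832, 29)]
5. shoelace: 206.4274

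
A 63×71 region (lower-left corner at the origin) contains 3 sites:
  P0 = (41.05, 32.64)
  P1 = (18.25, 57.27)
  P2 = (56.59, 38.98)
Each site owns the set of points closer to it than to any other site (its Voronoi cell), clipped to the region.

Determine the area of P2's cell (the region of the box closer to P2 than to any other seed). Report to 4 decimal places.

Area of P2's cell: 889.3541

1. box [0,63]×[0,71]: [(0, 0) (63, 0) (63, 71) (0, 71)]
2. ⊥bis P2·P0 via (48.82,35.81): [(63, 1.0533) (63, 71) (34.4632, 71)]  |A|=998.0267
3. ⊥bis P2·P1 via (37.42,48.125): [(40.8566, 55.329) (63, 1.0533) (63, 71) (48.3325, 71)]  |A|=889.3541
4. canonical 4-gon: [(40.8566, 55.329) (63, 1.0533) (63, 71) (48.3325, 71)]
5. shoelace: 889.3541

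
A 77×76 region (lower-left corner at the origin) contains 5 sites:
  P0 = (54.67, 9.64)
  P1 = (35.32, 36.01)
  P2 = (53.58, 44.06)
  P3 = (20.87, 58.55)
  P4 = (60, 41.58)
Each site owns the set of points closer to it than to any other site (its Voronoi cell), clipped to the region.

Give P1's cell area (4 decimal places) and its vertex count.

1. box [0,77]×[0,76]: [(0, 0) (77, 0) (77, 76) (0, 76)]
2. ⊥bis P1·P0 via (44.995,22.825): [(0, 0) (13.8893, 0) (77, 46.3099) (77, 76) (0, 76)]  |A|=4390.675
3. ⊥bis P1·P2 via (44.45,40.035): [(0, 0) (13.8893, 0) (50.3158, 26.7294) (28.5947, 76) (0, 76)]  |A|=2802.067
4. ⊥bis P1·P3 via (28.095,47.28): [(0, 29.2688) (0, 0) (13.8893, 0) (50.3158, 26.7294) (38.356, 53.8582)]  |A|=1589.2862
5. ⊥bis P1·P4 via (47.66,38.795): [(0, 29.2688) (0, 0) (13.8893, 0) (50.3158, 26.7294) (38.356, 53.8582)]  |A|=1589.2862
6. canonical 5-gon: [(0, 29.2688) (0, 0) (13.8893, 0) (50.3158, 26.7294) (38.356, 53.8582)]
7. shoelace: 1589.2862

Area of P1's cell: 1589.2862 (5 vertices)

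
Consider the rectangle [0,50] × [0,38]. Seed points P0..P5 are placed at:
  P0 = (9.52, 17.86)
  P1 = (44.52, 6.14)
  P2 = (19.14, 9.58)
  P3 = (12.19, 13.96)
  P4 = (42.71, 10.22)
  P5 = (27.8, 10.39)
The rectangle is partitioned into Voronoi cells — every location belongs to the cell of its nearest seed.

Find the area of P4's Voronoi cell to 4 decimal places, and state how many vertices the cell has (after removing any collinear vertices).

1. box [0,50]×[0,38]: [(0, 0) (50, 0) (50, 38) (0, 38)]
2. ⊥bis P4·P0 via (26.115,14.04): [(22.8831, 0) (50, 0) (50, 38) (31.6303, 38)]  |A|=864.2438
3. ⊥bis P4·P1 via (43.615,8.18): [(22.8831, 0) (25.1761, 0) (50, 11.0126) (50, 38) (31.6303, 38)]  |A|=727.5565
4. ⊥bis P4·P2 via (30.925,9.9): [(30.3169, 32.2942) (31.1222, 2.6378) (50, 11.0126) (50, 38) (31.6303, 38)]  |A|=601.3001
5. ⊥bis P4·P3 via (27.45,12.09): [(30.3169, 32.2942) (31.1222, 2.6378) (50, 11.0126) (50, 38) (31.6303, 38)]  |A|=601.3001
6. ⊥bis P4·P5 via (35.255,10.305): [(35.1881, 4.4416) (50, 11.0126) (50, 38) (35.5708, 38)]  |A|=441.9778
7. canonical 4-gon: [(35.1881, 4.4416) (50, 11.0126) (50, 38) (35.5708, 38)]
8. shoelace: 441.9778

Area of P4's cell: 441.9778 (4 vertices)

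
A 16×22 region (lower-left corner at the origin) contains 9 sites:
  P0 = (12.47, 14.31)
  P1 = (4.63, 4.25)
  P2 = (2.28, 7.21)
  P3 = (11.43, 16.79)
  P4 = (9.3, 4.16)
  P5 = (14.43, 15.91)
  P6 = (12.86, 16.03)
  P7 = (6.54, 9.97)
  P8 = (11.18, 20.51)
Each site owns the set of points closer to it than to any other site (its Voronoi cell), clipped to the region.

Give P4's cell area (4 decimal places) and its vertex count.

1. box [0,16]×[0,22]: [(0, 0) (16, 0) (16, 22) (0, 22)]
2. ⊥bis P4·P0 via (10.885,9.235): [(0, 12.6346) (0, 0) (16, 0) (16, 7.6375)]  |A|=162.1765
3. ⊥bis P4·P1 via (6.965,4.205): [(7.0848, 10.4219) (6.884, 0) (16, 0) (16, 7.6375)]  |A|=81.5479
4. ⊥bis P4·P2 via (5.79,5.685): [(7.7568, 10.212) (7.0494, 8.5837) (6.884, 0) (16, 0) (16, 7.6375)]  |A|=80.9265
5. ⊥bis P4·P3 via (10.365,10.475): [(7.7568, 10.212) (7.0494, 8.5837) (6.884, 0) (16, 0) (16, 7.6375)]  |A|=80.9265
6. ⊥bis P4·P5 via (11.865,10.035): [(7.7568, 10.212) (7.0494, 8.5837) (6.884, 0) (16, 0) (16, 7.6375)]  |A|=80.9265
7. ⊥bis P4·P6 via (11.08,10.095): [(7.7568, 10.212) (7.0494, 8.5837) (6.884, 0) (16, 0) (16, 7.6375)]  |A|=80.9265
8. ⊥bis P4·P7 via (7.92,7.065): [(11.8522, 8.9329) (7.0118, 6.6336) (6.884, 0) (16, 0) (16, 7.6375)]  |A|=72.4635
9. ⊥bis P4·P8 via (10.24,12.335): [(11.8522, 8.9329) (7.0118, 6.6336) (6.884, 0) (16, 0) (16, 7.6375)]  |A|=72.4635
10. canonical 5-gon: [(11.8522, 8.9329) (7.0118, 6.6336) (6.884, 0) (16, 0) (16, 7.6375)]
11. shoelace: 72.4635

Area of P4's cell: 72.4635 (5 vertices)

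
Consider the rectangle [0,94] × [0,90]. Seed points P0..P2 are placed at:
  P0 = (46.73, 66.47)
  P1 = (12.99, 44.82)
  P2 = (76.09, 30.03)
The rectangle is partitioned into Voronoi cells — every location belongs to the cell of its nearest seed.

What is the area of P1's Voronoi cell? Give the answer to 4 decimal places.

Area of P1's cell: 2795.3898

1. box [0,94]×[0,90]: [(0, 0) (94, 0) (94, 90) (0, 90)]
2. ⊥bis P1·P0 via (29.86,55.645): [(0, 0) (65.5658, 0) (7.8154, 90) (0, 90)]  |A|=3302.1535
3. ⊥bis P1·P2 via (44.54,37.425): [(0, 0) (35.768, 0) (43.7404, 34.0134) (7.8154, 90) (0, 90)]  |A|=2795.3898
4. canonical 5-gon: [(0, 0) (35.768, 0) (43.7404, 34.0134) (7.8154, 90) (0, 90)]
5. shoelace: 2795.3898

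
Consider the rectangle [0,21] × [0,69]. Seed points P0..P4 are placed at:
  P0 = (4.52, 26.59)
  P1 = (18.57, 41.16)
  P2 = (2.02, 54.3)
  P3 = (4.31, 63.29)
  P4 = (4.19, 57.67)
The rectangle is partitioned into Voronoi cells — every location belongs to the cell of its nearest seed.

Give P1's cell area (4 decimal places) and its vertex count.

1. box [0,21]×[0,69]: [(0, 0) (21, 0) (21, 69) (0, 69)]
2. ⊥bis P1·P0 via (11.545,33.875): [(0, 45.008) (21, 24.7574) (21, 69) (0, 69)]  |A|=716.4632
3. ⊥bis P1·P2 via (10.295,47.73): [(4.6068, 40.5656) (21, 24.7574) (21, 61.2131)]  |A|=298.8128
4. ⊥bis P1·P3 via (11.44,52.225): [(16.4029, 55.4229) (4.6068, 40.5656) (21, 24.7574) (21, 58.3852)]  |A|=292.3128
5. ⊥bis P1·P4 via (11.38,49.415): [(12.1996, 50.1288) (4.6068, 40.5656) (21, 24.7574) (21, 57.7939)]  |A|=283.7677
6. canonical 4-gon: [(12.1996, 50.1288) (4.6068, 40.5656) (21, 24.7574) (21, 57.7939)]
7. shoelace: 283.7677

Area of P1's cell: 283.7677 (4 vertices)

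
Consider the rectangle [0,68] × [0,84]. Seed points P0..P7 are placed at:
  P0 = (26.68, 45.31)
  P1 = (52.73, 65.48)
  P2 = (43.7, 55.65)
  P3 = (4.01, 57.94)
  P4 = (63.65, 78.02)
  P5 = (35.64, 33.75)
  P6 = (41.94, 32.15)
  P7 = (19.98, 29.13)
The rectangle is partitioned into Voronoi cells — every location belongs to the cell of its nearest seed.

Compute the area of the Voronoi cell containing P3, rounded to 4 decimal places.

1. box [0,68]×[0,84]: [(0, 0) (68, 0) (68, 84) (0, 84)]
2. ⊥bis P3·P0 via (15.345,51.625): [(0, 24.0818) (33.3819, 84) (0, 84)]  |A|=1000.092
3. ⊥bis P3·P1 via (28.37,61.71): [(0, 24.0818) (26.7599, 72.1139) (24.9204, 84) (0, 84)]  |A|=949.8048
4. ⊥bis P3·P2 via (23.855,56.795): [(0, 24.0818) (24.5054, 68.0673) (25.2877, 81.6264) (24.9204, 84) (0, 84)]  |A|=936.1032
5. ⊥bis P3·P4 via (33.83,67.98): [(0, 24.0818) (24.5054, 68.0673) (25.2877, 81.6264) (24.9204, 84) (0, 84)]  |A|=936.1032
6. ⊥bis P3·P5 via (19.825,45.845): [(0, 24.0818) (24.5054, 68.0673) (25.2877, 81.6264) (24.9204, 84) (0, 84)]  |A|=936.1032
7. ⊥bis P3·P6 via (22.975,45.045): [(0, 24.0818) (24.5054, 68.0673) (25.2877, 81.6264) (24.9204, 84) (0, 84)]  |A|=936.1032
8. ⊥bis P3·P7 via (11.995,43.535): [(0, 36.8859) (10.3208, 42.607) (24.5054, 68.0673) (25.2877, 81.6264) (24.9204, 84) (0, 84)]  |A|=870.0284
9. canonical 6-gon: [(0, 36.8859) (10.3208, 42.607) (24.5054, 68.0673) (25.2877, 81.6264) (24.9204, 84) (0, 84)]
10. shoelace: 870.0284

Area of P3's cell: 870.0284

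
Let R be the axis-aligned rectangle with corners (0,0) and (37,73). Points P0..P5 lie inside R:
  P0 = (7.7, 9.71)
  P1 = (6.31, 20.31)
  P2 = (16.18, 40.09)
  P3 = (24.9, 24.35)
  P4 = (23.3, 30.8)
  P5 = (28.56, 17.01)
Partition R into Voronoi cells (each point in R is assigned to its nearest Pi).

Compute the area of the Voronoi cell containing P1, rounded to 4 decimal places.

Area of P1's cell: 259.3158

1. box [0,37]×[0,73]: [(0, 0) (37, 0) (37, 73) (0, 73)]
2. ⊥bis P1·P0 via (7.005,15.01): [(0, 14.0914) (37, 18.9433) (37, 73) (0, 73)]  |A|=2089.8576
3. ⊥bis P1·P2 via (11.245,30.2): [(0, 35.8111) (0, 14.0914) (34.4691, 18.6114)]  |A|=374.3296
4. ⊥bis P1·P3 via (15.605,22.33): [(14.217, 28.717) (0, 35.8111) (0, 14.0914) (16.9134, 16.3093)]  |A|=262.3128
5. ⊥bis P1·P4 via (14.805,25.555): [(14.958, 25.3072) (12.2452, 29.7009) (0, 35.8111) (0, 14.0914) (16.9134, 16.3093)]  |A|=259.3158
6. ⊥bis P1·P5 via (17.435,18.66): [(14.958, 25.3072) (12.2452, 29.7009) (0, 35.8111) (0, 14.0914) (16.9134, 16.3093)]  |A|=259.3158
7. canonical 5-gon: [(14.958, 25.3072) (12.2452, 29.7009) (0, 35.8111) (0, 14.0914) (16.9134, 16.3093)]
8. shoelace: 259.3158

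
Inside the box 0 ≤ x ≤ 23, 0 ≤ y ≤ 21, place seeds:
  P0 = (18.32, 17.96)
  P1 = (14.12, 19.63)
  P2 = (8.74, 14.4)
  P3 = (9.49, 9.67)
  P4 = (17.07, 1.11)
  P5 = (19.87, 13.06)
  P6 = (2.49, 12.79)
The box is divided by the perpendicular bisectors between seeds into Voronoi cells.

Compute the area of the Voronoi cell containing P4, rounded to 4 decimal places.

1. box [0,23]×[0,21]: [(0, 0) (23, 0) (23, 21) (0, 21)]
2. ⊥bis P4·P0 via (17.695,9.535): [(0, 10.8477) (0, 0) (23, 0) (23, 9.1415)]  |A|=229.8751
3. ⊥bis P4·P1 via (15.595,10.37): [(12.6858, 9.9066) (0, 7.8859) (0, 0) (23, 0) (23, 9.1415)]  |A|=211.0889
4. ⊥bis P4·P2 via (12.905,7.755): [(15.9513, 9.6644) (0.5324, 0) (23, 0) (23, 9.1415)]  |A|=140.7854
5. ⊥bis P4·P3 via (13.28,5.39): [(17.9403, 9.5168) (7.1931, 0) (23, 0) (23, 9.1415)]  |A|=98.3417
6. ⊥bis P4·P5 via (18.47,7.085): [(15.8796, 7.692) (7.1931, 0) (23, 0) (23, 6.0236)]  |A|=82.2381
7. ⊥bis P4·P6 via (9.78,6.95): [(15.8796, 7.692) (7.1931, 0) (23, 0) (23, 6.0236)]  |A|=82.2381
8. canonical 4-gon: [(15.8796, 7.692) (7.1931, 0) (23, 0) (23, 6.0236)]
9. shoelace: 82.2381

Area of P4's cell: 82.2381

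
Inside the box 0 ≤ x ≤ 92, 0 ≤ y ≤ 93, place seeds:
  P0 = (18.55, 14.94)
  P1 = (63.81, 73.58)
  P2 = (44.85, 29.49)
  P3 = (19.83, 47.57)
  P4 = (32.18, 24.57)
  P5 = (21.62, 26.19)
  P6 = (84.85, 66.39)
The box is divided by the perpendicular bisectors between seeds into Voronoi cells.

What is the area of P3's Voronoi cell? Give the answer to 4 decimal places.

Area of P3's cell: 1980.0907

1. box [0,92]×[0,93]: [(0, 0) (92, 0) (92, 93) (0, 93)]
2. ⊥bis P3·P0 via (19.19,31.255): [(0, 32.0078) (92, 28.3988) (92, 93) (0, 93)]  |A|=5777.2959
3. ⊥bis P3·P1 via (41.82,60.575): [(0, 32.0078) (60.1093, 29.6498) (22.6437, 93) (0, 93)]  |A|=2550.3407
4. ⊥bis P3·P2 via (32.34,38.53): [(0, 32.0078) (26.8654, 30.9539) (44.723, 55.6663) (22.6437, 93) (0, 93)]  |A|=2127.9285
5. ⊥bis P3·P4 via (26.005,36.07): [(0, 32.0078) (17.1843, 31.3337) (33.4519, 40.0686) (44.723, 55.6663) (22.6437, 93) (0, 93)]  |A|=2082.5579
6. ⊥bis P3·P5 via (20.725,36.88): [(0, 35.1448) (28.7675, 37.5533) (33.4519, 40.0686) (44.723, 55.6663) (22.6437, 93) (0, 93)]  |A|=1980.0907
7. ⊥bis P3·P6 via (52.34,56.98): [(0, 35.1448) (28.7675, 37.5533) (33.4519, 40.0686) (44.723, 55.6663) (22.6437, 93) (0, 93)]  |A|=1980.0907
8. canonical 6-gon: [(0, 35.1448) (28.7675, 37.5533) (33.4519, 40.0686) (44.723, 55.6663) (22.6437, 93) (0, 93)]
9. shoelace: 1980.0907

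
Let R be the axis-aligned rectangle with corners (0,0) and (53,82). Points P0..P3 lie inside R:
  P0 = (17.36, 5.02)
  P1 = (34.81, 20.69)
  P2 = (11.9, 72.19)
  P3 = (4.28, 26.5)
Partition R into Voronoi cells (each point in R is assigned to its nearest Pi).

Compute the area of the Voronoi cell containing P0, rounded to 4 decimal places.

Area of P0's cell: 477.3924

1. box [0,53]×[0,82]: [(0, 0) (53, 0) (53, 82) (0, 82)]
2. ⊥bis P0·P1 via (26.085,12.855): [(0, 41.9031) (0, 0) (37.6287, 0)]  |A|=788.3794
3. ⊥bis P0·P2 via (14.63,38.605): [(3.7554, 37.721) (0, 37.4158) (0, 0) (37.6287, 0)]  |A|=779.9535
4. ⊥bis P0·P3 via (10.82,15.76): [(19.0021, 20.7424) (0, 9.1713) (0, 0) (37.6287, 0)]  |A|=477.3924
5. canonical 4-gon: [(19.0021, 20.7424) (0, 9.1713) (0, 0) (37.6287, 0)]
6. shoelace: 477.3924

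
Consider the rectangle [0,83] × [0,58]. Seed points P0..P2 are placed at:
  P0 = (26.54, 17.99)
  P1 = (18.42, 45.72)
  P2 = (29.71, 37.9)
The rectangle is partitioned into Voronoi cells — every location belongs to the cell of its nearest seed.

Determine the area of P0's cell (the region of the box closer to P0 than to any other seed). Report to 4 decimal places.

1. box [0,83]×[0,58]: [(0, 0) (83, 0) (83, 58) (0, 58)]
2. ⊥bis P0·P1 via (22.48,31.855): [(0, 25.2723) (0, 0) (83, 0) (83, 49.5767)]  |A|=3106.234
3. ⊥bis P0·P2 via (28.125,27.945): [(15.8186, 29.9044) (0, 25.2723) (0, 0) (83, 0) (83, 19.208)]  |A|=2086.1283
4. canonical 5-gon: [(15.8186, 29.9044) (0, 25.2723) (0, 0) (83, 0) (83, 19.208)]
5. shoelace: 2086.1283

Area of P0's cell: 2086.1283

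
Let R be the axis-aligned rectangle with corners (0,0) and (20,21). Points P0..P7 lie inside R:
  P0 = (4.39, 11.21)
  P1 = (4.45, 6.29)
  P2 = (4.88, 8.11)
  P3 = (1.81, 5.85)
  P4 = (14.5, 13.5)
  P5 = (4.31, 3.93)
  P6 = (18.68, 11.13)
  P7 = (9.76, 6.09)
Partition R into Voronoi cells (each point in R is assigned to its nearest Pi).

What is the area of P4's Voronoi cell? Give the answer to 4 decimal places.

Area of P4's cell: 105.8419

1. box [0,20]×[0,21]: [(0, 0) (20, 0) (20, 21) (0, 21)]
2. ⊥bis P4·P0 via (9.445,12.355): [(12.2435, 0) (20, 0) (20, 21) (7.4868, 21)]  |A|=212.8314
3. ⊥bis P4·P1 via (9.475,9.895): [(10.2455, 8.821) (16.5738, 0) (20, 0) (20, 21) (7.4868, 21)]  |A|=193.7325
4. ⊥bis P4·P2 via (9.69,10.805): [(9.8681, 10.4872) (12.7847, 5.2816) (16.5738, 0) (20, 0) (20, 21) (7.4868, 21)]  |A|=192.2851
5. ⊥bis P4·P3 via (8.155,9.675): [(9.8681, 10.4872) (12.7847, 5.2816) (16.5738, 0) (20, 0) (20, 21) (7.4868, 21)]  |A|=192.2851
6. ⊥bis P4·P5 via (9.405,8.715): [(9.8681, 10.4872) (12.7847, 5.2816) (13.2869, 4.5816) (17.5897, 0) (20, 0) (20, 21) (7.4868, 21)]  |A|=189.9577
7. ⊥bis P4·P6 via (16.59,12.315): [(9.8681, 10.4872) (12.694, 5.4435) (20, 18.3293) (20, 21) (7.4868, 21)]  |A|=115.9356
8. ⊥bis P4·P7 via (12.13,9.795): [(9.6682, 11.3698) (14.3544, 8.3721) (20, 18.3293) (20, 21) (7.4868, 21)]  |A|=105.8419
9. canonical 5-gon: [(9.6682, 11.3698) (14.3544, 8.3721) (20, 18.3293) (20, 21) (7.4868, 21)]
10. shoelace: 105.8419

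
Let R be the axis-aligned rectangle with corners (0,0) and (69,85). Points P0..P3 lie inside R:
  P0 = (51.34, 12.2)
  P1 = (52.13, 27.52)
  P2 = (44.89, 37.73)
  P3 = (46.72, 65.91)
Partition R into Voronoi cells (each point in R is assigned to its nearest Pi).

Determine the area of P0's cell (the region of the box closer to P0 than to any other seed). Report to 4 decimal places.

Area of P0's cell: 1276.4188

1. box [0,69]×[0,85]: [(0, 0) (69, 0) (69, 85) (0, 85)]
2. ⊥bis P0·P1 via (51.735,19.86): [(0, 22.5278) (0, 0) (69, 0) (69, 18.9697)]  |A|=1431.6637
3. ⊥bis P0·P2 via (48.115,24.965): [(31.9475, 20.8804) (0, 12.809) (0, 0) (69, 0) (69, 18.9697)]  |A|=1276.4188
4. ⊥bis P0·P3 via (49.03,39.055): [(31.9475, 20.8804) (0, 12.809) (0, 0) (69, 0) (69, 18.9697)]  |A|=1276.4188
5. canonical 5-gon: [(31.9475, 20.8804) (0, 12.809) (0, 0) (69, 0) (69, 18.9697)]
6. shoelace: 1276.4188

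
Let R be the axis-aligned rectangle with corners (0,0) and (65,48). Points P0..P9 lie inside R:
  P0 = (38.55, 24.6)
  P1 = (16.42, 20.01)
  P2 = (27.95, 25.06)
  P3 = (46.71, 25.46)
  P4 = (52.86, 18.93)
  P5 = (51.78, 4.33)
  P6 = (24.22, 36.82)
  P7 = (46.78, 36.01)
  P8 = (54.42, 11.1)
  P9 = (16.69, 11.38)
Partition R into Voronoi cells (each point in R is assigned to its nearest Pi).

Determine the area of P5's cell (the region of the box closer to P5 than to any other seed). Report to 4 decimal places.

1. box [0,65]×[0,48]: [(0, 0) (65, 0) (65, 48) (0, 48)]
2. ⊥bis P5·P0 via (45.165,14.465): [(23.0028, 0) (65, 0) (65, 27.4111)]  |A|=575.5939
3. ⊥bis P5·P1 via (34.1,12.17): [(31.0253, 5.2362) (28.7033, 0) (65, 0) (65, 27.4111)]  |A|=560.6695
4. ⊥bis P5·P2 via (39.865,14.695): [(32.4398, 6.1594) (30.3896, 3.8026) (28.7033, 0) (65, 0) (65, 27.4111)]  |A|=559.9491
5. ⊥bis P5·P3 via (49.245,14.895): [(43.835, 13.5969) (32.4398, 6.1594) (30.3896, 3.8026) (28.7033, 0) (65, 0) (65, 18.6753)]  |A|=467.5026
6. ⊥bis P5·P4 via (52.32,11.63): [(41.992, 12.394) (32.4398, 6.1594) (30.3896, 3.8026) (28.7033, 0) (65, 0) (65, 10.692)]  |A|=367.6128
7. ⊥bis P5·P6 via (38,20.575): [(41.992, 12.394) (32.4398, 6.1594) (30.3896, 3.8026) (28.7033, 0) (65, 0) (65, 10.692)]  |A|=367.6128
8. ⊥bis P5·P7 via (49.28,20.17): [(41.992, 12.394) (32.4398, 6.1594) (30.3896, 3.8026) (28.7033, 0) (65, 0) (65, 10.692)]  |A|=367.6128
9. ⊥bis P5·P8 via (53.1,7.715): [(41.6588, 12.1766) (32.4398, 6.1594) (30.3896, 3.8026) (28.7033, 0) (65, 0) (65, 3.0745)]  |A|=275.9271
10. ⊥bis P5·P9 via (34.235,7.855): [(41.6588, 12.1766) (34.1139, 7.252) (32.6568, 0) (65, 0) (65, 3.0745)]  |A|=256.5663
11. canonical 5-gon: [(41.6588, 12.1766) (34.1139, 7.252) (32.6568, 0) (65, 0) (65, 3.0745)]
12. shoelace: 256.5663

Area of P5's cell: 256.5663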